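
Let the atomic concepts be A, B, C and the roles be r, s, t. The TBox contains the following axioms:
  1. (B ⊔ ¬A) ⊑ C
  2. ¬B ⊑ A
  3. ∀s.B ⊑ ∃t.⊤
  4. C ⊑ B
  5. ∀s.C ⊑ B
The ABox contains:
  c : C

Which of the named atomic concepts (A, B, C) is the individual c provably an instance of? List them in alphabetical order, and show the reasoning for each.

1. c : A?  L(c) = {C} ∪ {¬A}
   apply at c: C⊑B
   open: L(c) ⊇ {B, C, ¬A, ∃s.¬B} (+ ∃-successors) — c ∉ A possible
2. c : B?  L(c) = {C} ∪ {¬B}
   clash {B, ¬B} at c — c ∈ B
3. c : C?  L(c) = {C} ∪ {¬C}
   clash {C, ¬C} at c — c ∈ C
4. Entailed for c: {B, C}

{B, C}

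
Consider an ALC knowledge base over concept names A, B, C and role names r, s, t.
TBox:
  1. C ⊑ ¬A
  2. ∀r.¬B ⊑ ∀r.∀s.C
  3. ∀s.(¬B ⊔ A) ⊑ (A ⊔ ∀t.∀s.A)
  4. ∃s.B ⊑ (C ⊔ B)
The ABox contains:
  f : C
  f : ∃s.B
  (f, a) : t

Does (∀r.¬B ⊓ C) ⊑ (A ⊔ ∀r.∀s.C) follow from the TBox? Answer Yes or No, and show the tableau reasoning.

Yes

1. (∀r.¬B ⊓ C) ⊑ (A ⊔ ∀r.∀s.C)  ⇔  ((∀r.¬B ⊓ C) ⊓ (¬A ⊓ ∃r.∃s.¬C)) unsat w.r.t. T
   all branches close; clash {B, ¬B} at an ∃-successor
2. Hence (∀r.¬B ⊓ C) ⊑ (A ⊔ ∀r.∀s.C): entailed.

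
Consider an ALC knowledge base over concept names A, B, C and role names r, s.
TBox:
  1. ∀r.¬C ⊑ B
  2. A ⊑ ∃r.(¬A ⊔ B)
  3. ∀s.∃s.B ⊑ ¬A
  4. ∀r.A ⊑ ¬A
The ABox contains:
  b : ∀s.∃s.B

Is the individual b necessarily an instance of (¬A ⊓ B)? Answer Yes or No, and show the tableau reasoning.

1. b : (¬A ⊓ B)?  L(b) = {∀s.∃s.B} ∪ {(A ⊔ ¬B)}
   apply at b: ∀s.∃s.B⊑¬A
   open: L(b) ⊇ {¬A, ¬B, ∀s.∃s.B, ∃r.C, ∃r.¬A} (+ ∃-successors) — b ∉ (¬A ⊓ B) possible
2. Hence b : (¬A ⊓ B): not entailed.

No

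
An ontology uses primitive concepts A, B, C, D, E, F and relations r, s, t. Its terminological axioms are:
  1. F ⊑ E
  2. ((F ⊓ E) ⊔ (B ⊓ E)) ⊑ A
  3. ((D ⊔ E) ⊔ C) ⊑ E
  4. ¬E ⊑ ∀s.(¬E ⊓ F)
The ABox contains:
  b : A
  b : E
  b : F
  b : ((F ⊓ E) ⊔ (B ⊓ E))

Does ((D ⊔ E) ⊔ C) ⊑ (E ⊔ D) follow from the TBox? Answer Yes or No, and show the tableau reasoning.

Yes

1. ((D ⊔ E) ⊔ C) ⊑ (E ⊔ D)  ⇔  (((D ⊔ E) ⊔ C) ⊓ (¬E ⊓ ¬D)) unsat w.r.t. T
   all branches close; clash {E, ¬E} at x₀
2. Hence ((D ⊔ E) ⊔ C) ⊑ (E ⊔ D): entailed.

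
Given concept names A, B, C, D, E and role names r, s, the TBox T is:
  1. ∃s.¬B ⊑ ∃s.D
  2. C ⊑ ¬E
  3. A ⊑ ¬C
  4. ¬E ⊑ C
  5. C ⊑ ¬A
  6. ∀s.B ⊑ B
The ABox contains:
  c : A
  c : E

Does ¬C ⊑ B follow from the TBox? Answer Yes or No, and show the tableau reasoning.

1. ¬C ⊑ B  ⇔  (¬C ⊓ ¬B) unsat w.r.t. T
   open: L(x₀) ⊇ {E, ¬B, ¬C, ∃s.D, ∃s.¬B} (+ ∃-successors)
2. Hence ¬C ⊑ B: not entailed.

No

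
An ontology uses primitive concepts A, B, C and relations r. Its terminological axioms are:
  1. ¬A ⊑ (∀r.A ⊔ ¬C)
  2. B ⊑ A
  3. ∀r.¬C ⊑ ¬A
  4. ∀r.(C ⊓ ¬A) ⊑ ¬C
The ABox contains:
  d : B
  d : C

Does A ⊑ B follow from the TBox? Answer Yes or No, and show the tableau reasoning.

No

1. A ⊑ B  ⇔  (A ⊓ ¬B) unsat w.r.t. T
   open: L(x₀) ⊇ {A, ¬B, ∃r.(¬C ⊔ A), ∃r.C} (+ ∃-successors)
2. Hence A ⊑ B: not entailed.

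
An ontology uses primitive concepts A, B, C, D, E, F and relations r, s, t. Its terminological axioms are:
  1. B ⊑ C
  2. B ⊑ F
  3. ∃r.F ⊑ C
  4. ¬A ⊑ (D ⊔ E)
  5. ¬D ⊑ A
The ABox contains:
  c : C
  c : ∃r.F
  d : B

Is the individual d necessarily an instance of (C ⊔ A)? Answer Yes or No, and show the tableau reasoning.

Yes

1. d : (C ⊔ A)?  L(d) = {B} ∪ {(¬C ⊓ ¬A)}
   clash {A, ¬A} at d — d ∈ (C ⊔ A)
2. Hence d : (C ⊔ A): entailed.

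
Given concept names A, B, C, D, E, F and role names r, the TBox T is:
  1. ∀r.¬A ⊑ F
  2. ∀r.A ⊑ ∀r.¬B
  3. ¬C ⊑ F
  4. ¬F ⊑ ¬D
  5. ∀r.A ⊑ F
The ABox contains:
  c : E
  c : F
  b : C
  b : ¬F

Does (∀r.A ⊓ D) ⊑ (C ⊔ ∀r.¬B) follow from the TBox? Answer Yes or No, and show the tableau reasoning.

1. (∀r.A ⊓ D) ⊑ (C ⊔ ∀r.¬B)  ⇔  ((∀r.A ⊓ D) ⊓ (¬C ⊓ ∃r.B)) unsat w.r.t. T
   all branches close; clash {B, ¬B} at an ∃-successor
2. Hence (∀r.A ⊓ D) ⊑ (C ⊔ ∀r.¬B): entailed.

Yes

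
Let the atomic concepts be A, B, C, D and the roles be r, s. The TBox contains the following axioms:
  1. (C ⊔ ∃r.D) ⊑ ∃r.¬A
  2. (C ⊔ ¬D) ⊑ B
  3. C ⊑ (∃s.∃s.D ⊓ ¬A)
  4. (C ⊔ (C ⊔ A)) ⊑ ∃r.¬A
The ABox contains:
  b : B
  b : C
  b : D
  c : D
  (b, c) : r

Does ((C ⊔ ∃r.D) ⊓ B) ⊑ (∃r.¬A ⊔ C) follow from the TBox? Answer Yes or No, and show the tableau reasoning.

1. ((C ⊔ ∃r.D) ⊓ B) ⊑ (∃r.¬A ⊔ C)  ⇔  (((C ⊔ ∃r.D) ⊓ B) ⊓ (∀r.A ⊓ ¬C)) unsat w.r.t. T
   all branches close; clash {A, ¬A} at an ∃-successor
2. Hence ((C ⊔ ∃r.D) ⊓ B) ⊑ (∃r.¬A ⊔ C): entailed.

Yes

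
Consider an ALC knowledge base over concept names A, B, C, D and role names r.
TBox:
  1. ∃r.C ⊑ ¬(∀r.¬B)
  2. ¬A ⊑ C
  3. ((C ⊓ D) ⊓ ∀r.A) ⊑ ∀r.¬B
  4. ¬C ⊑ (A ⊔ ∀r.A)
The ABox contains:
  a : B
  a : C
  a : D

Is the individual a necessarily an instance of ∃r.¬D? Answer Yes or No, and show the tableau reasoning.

No

1. a : ∃r.¬D?  L(a) = {B, C, D} ∪ {∀r.D}
   open: L(a) ⊇ {B, C, D, ∀r.D, ∀r.¬B, …} — a ∉ ∃r.¬D possible
2. Hence a : ∃r.¬D: not entailed.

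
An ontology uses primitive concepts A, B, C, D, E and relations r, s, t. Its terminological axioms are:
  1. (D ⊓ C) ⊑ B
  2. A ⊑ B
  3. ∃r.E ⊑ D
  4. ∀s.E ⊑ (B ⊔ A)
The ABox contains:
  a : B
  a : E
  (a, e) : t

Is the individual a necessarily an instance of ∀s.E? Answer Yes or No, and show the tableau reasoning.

1. a : ∀s.E?  L(a) = {B, E} ∪ {∃s.¬E}
   open: L(a) ⊇ {B, E, ∀r.¬E, ∃s.¬E} (+ ∃-successors) — a ∉ ∀s.E possible
2. Hence a : ∀s.E: not entailed.

No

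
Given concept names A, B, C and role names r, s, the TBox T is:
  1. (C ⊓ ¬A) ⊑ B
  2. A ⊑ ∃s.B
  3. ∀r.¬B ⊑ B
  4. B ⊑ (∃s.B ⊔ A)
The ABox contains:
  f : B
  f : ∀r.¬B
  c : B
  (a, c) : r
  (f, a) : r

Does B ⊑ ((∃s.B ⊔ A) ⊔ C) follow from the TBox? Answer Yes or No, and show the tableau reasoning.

Yes

1. B ⊑ ((∃s.B ⊔ A) ⊔ C)  ⇔  (B ⊓ ((∀s.¬B ⊓ ¬A) ⊓ ¬C)) unsat w.r.t. T
   all branches close; clash {A, ¬A} at x₀
2. Hence B ⊑ ((∃s.B ⊔ A) ⊔ C): entailed.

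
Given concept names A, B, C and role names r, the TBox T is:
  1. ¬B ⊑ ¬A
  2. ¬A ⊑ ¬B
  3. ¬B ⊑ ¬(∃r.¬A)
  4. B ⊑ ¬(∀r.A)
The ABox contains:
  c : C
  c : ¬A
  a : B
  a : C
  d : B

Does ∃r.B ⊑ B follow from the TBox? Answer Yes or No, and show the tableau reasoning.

No

1. ∃r.B ⊑ B  ⇔  (∃r.B ⊓ ¬B) unsat w.r.t. T
   apply at x₀: ¬B⊑¬A; ¬B⊑¬(∃r.¬A)
   open: L(x₀) ⊇ {¬A, ¬B, ∀r.A, ∃r.B} (+ ∃-successors)
2. Hence ∃r.B ⊑ B: not entailed.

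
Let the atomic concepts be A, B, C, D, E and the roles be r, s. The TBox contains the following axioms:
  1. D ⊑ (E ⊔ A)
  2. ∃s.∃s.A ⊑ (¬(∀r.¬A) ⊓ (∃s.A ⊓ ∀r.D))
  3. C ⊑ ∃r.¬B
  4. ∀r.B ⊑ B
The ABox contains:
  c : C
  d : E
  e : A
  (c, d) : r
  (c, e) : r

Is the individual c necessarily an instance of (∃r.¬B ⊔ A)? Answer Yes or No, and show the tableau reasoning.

1. c : (∃r.¬B ⊔ A)?  L(c) = {C} ∪ {(∀r.B ⊓ ¬A)}
   clash {A, ¬A} at c — c ∈ (∃r.¬B ⊔ A)
2. Hence c : (∃r.¬B ⊔ A): entailed.

Yes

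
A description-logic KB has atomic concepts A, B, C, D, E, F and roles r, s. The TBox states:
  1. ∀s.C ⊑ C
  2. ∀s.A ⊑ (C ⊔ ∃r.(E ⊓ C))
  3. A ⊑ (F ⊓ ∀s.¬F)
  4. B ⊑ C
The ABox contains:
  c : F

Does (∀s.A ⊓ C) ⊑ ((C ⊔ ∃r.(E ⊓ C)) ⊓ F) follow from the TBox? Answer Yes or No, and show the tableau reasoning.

1. (∀s.A ⊓ C) ⊑ ((C ⊔ ∃r.(E ⊓ C)) ⊓ F)  ⇔  ((∀s.A ⊓ C) ⊓ ((¬C ⊓ ∀r.(¬E ⊔ ¬C)) ⊔ ¬F)) unsat w.r.t. T
   apply at x₀: ∀s.A⊑(C ⊔ ∃r.(E ⊓ C))
   open: L(x₀) ⊇ {C, ¬A, ¬F, ∀s.A}
2. Hence (∀s.A ⊓ C) ⊑ ((C ⊔ ∃r.(E ⊓ C)) ⊓ F): not entailed.

No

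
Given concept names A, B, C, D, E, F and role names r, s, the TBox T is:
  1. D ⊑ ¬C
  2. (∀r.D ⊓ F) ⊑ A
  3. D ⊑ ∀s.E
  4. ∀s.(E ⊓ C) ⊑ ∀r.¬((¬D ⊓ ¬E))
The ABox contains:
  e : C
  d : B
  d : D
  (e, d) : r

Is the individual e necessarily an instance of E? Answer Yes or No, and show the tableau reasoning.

1. e : E?  L(e) = {C} ∪ {¬E}
   open: L(e) ⊇ {C, ¬D, ¬E, ∃r.¬D, ∃s.(¬E ⊔ ¬C)} (+ ∃-successors) — e ∉ E possible
2. Hence e : E: not entailed.

No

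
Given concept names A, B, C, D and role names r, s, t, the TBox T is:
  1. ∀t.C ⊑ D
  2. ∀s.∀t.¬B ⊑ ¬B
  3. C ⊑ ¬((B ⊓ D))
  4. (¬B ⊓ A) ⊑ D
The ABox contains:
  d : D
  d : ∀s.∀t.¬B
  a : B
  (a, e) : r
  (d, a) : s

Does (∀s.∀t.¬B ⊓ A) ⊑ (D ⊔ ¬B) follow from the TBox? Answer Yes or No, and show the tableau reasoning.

Yes

1. (∀s.∀t.¬B ⊓ A) ⊑ (D ⊔ ¬B)  ⇔  ((∀s.∀t.¬B ⊓ A) ⊓ (¬D ⊓ B)) unsat w.r.t. T
   all branches close; clash {D, ¬D} at x₀
2. Hence (∀s.∀t.¬B ⊓ A) ⊑ (D ⊔ ¬B): entailed.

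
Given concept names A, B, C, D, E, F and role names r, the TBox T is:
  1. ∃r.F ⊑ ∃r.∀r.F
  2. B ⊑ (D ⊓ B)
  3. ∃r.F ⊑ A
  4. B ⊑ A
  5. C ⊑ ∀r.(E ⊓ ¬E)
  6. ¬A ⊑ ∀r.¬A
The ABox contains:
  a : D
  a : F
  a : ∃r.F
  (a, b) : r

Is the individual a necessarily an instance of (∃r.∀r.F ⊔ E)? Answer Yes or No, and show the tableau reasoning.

1. a : (∃r.∀r.F ⊔ E)?  L(a) = {D, F, ∃r.F} ∪ {(∀r.∃r.¬F ⊓ ¬E)}
   clash {E, ¬E} at b — a ∈ (∃r.∀r.F ⊔ E)
2. Hence a : (∃r.∀r.F ⊔ E): entailed.

Yes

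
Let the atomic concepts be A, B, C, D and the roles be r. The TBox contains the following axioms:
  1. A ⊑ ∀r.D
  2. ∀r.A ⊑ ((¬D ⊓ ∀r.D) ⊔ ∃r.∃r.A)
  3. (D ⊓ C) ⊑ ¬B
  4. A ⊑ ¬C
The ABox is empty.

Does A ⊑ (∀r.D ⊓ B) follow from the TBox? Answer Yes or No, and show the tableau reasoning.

No

1. A ⊑ (∀r.D ⊓ B)  ⇔  (A ⊓ (∃r.¬D ⊔ ¬B)) unsat w.r.t. T
   apply at x₀: A⊑∀r.D; A⊑¬C
   open: L(x₀) ⊇ {A, ¬B, ¬C, ∀r.D, ∃r.¬A} (+ ∃-successors)
2. Hence A ⊑ (∀r.D ⊓ B): not entailed.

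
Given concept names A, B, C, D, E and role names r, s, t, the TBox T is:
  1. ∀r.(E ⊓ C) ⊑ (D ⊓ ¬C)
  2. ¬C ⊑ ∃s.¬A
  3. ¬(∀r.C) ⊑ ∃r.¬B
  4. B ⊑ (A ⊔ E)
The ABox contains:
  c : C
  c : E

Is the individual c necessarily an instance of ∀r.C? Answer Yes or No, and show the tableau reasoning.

1. c : ∀r.C?  L(c) = {C, E} ∪ {∃r.¬C}
   apply at c: ¬(∀r.C)⊑∃r.¬B
   open: L(c) ⊇ {C, E, ¬B, ∃r.(¬E ⊔ ¬C), ∃r.¬B, …} (+ ∃-successors) — c ∉ ∀r.C possible
2. Hence c : ∀r.C: not entailed.

No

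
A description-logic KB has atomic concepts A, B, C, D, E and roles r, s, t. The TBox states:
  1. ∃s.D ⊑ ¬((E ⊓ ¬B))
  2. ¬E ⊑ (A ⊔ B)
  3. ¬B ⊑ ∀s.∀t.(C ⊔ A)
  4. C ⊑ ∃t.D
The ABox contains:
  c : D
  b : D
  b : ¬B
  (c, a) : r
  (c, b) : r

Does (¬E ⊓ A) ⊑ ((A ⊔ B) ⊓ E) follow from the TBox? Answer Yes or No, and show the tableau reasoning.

No

1. (¬E ⊓ A) ⊑ ((A ⊔ B) ⊓ E)  ⇔  ((¬E ⊓ A) ⊓ ((¬A ⊓ ¬B) ⊔ ¬E)) unsat w.r.t. T
   apply at x₀: ¬E⊑(A ⊔ B)
   open: L(x₀) ⊇ {A, B, ¬C, ¬E, ∀s.¬D}
2. Hence (¬E ⊓ A) ⊑ ((A ⊔ B) ⊓ E): not entailed.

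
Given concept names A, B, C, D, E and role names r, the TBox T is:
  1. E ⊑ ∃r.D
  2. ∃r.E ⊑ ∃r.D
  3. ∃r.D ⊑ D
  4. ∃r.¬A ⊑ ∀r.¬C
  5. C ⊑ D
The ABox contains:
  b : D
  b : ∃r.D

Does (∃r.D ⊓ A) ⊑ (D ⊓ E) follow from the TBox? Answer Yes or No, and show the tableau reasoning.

No

1. (∃r.D ⊓ A) ⊑ (D ⊓ E)  ⇔  ((∃r.D ⊓ A) ⊓ (¬D ⊔ ¬E)) unsat w.r.t. T
   apply at x₀: ∃r.D⊑D
   open: L(x₀) ⊇ {A, D, ¬C, ¬E, ∀r.A, …} (+ ∃-successors)
2. Hence (∃r.D ⊓ A) ⊑ (D ⊓ E): not entailed.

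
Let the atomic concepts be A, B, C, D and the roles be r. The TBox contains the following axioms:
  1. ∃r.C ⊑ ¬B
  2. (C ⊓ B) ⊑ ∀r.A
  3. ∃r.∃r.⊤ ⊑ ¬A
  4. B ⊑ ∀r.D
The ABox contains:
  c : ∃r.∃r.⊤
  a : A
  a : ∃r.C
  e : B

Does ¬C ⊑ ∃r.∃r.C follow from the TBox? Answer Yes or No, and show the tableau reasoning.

No

1. ¬C ⊑ ∃r.∃r.C  ⇔  (¬C ⊓ ∀r.∀r.¬C) unsat w.r.t. T
   open: L(x₀) ⊇ {¬B, ¬C, ∀r.∀r.¬C, ∀r.∀r.⊥}
2. Hence ¬C ⊑ ∃r.∃r.C: not entailed.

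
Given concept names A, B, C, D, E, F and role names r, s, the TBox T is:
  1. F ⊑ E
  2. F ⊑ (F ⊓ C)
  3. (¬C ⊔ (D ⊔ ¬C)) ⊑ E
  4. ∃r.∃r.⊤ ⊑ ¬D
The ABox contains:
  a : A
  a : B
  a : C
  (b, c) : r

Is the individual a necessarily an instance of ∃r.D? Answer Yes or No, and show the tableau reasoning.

1. a : ∃r.D?  L(a) = {A, B, C} ∪ {∀r.¬D}
   open: L(a) ⊇ {A, B, C, ¬D, ¬F, …} — a ∉ ∃r.D possible
2. Hence a : ∃r.D: not entailed.

No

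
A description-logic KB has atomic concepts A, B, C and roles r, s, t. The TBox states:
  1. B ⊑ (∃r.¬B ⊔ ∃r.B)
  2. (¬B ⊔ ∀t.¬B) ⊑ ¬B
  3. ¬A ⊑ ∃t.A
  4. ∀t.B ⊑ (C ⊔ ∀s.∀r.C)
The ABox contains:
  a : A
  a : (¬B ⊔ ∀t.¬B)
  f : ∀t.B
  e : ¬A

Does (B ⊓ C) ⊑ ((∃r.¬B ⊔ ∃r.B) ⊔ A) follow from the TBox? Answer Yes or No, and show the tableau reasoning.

1. (B ⊓ C) ⊑ ((∃r.¬B ⊔ ∃r.B) ⊔ A)  ⇔  ((B ⊓ C) ⊓ ((∀r.B ⊓ ∀r.¬B) ⊓ ¬A)) unsat w.r.t. T
   all branches close; clash {B, ¬B} at x₀
2. Hence (B ⊓ C) ⊑ ((∃r.¬B ⊔ ∃r.B) ⊔ A): entailed.

Yes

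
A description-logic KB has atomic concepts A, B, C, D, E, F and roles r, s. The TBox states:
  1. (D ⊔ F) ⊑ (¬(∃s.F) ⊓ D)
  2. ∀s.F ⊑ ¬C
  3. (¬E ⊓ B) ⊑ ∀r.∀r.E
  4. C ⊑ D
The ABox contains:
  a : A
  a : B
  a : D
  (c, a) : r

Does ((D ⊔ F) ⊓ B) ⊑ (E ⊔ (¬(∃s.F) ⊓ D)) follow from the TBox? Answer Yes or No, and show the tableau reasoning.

1. ((D ⊔ F) ⊓ B) ⊑ (E ⊔ (¬(∃s.F) ⊓ D))  ⇔  (((D ⊔ F) ⊓ B) ⊓ (¬E ⊓ (∃s.F ⊔ ¬D))) unsat w.r.t. T
   all branches close; clash {D, ¬D} at x₀
2. Hence ((D ⊔ F) ⊓ B) ⊑ (E ⊔ (¬(∃s.F) ⊓ D)): entailed.

Yes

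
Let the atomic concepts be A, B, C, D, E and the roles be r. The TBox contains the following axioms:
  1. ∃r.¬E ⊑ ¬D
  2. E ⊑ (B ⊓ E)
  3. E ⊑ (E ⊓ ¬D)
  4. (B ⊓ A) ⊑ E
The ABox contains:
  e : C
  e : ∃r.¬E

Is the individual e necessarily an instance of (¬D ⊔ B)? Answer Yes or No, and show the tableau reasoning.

Yes

1. e : (¬D ⊔ B)?  L(e) = {C, ∃r.¬E} ∪ {(D ⊓ ¬B)}
   clash {B, ¬B} at e — e ∈ (¬D ⊔ B)
2. Hence e : (¬D ⊔ B): entailed.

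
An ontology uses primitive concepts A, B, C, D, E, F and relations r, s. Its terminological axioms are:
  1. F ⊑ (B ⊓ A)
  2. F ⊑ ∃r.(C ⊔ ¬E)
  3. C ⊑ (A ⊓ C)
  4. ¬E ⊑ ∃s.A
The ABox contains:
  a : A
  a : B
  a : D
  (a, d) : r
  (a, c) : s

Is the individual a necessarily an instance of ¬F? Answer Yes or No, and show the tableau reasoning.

1. a : ¬F?  L(a) = {A, B, D} ∪ {F}
   apply at a: F⊑(B ⊓ A); F⊑∃r.(C ⊔ ¬E)
   open: L(a) ⊇ {A, B, D, E, F, …} (+ ∃-successors) — a ∉ ¬F possible
2. Hence a : ¬F: not entailed.

No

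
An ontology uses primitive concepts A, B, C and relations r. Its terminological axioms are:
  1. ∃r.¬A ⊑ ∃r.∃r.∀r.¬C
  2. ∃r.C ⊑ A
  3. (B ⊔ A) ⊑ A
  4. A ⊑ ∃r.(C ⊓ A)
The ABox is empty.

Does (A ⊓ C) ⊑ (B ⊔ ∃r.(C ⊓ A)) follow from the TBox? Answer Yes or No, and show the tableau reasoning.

1. (A ⊓ C) ⊑ (B ⊔ ∃r.(C ⊓ A))  ⇔  ((A ⊓ C) ⊓ (¬B ⊓ ∀r.(¬C ⊔ ¬A))) unsat w.r.t. T
   all branches close; clash {A, ¬A} at an ∃-successor
2. Hence (A ⊓ C) ⊑ (B ⊔ ∃r.(C ⊓ A)): entailed.

Yes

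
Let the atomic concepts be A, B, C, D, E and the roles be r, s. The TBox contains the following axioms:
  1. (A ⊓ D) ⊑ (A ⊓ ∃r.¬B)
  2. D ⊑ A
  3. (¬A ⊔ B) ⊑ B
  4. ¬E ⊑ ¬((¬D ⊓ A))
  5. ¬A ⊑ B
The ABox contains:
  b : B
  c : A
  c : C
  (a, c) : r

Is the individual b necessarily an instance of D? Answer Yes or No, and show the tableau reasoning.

No

1. b : D?  L(b) = {B} ∪ {¬D}
   open: L(b) ⊇ {B, E, ¬D} — b ∉ D possible
2. Hence b : D: not entailed.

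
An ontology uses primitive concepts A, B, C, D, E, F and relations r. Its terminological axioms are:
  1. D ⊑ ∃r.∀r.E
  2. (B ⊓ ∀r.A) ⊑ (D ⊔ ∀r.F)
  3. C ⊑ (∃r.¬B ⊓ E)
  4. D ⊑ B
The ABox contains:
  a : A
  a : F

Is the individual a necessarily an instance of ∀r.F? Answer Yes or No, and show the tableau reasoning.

1. a : ∀r.F?  L(a) = {A, F} ∪ {∃r.¬F}
   open: L(a) ⊇ {A, F, ¬B, ¬C, ¬D, …} (+ ∃-successors) — a ∉ ∀r.F possible
2. Hence a : ∀r.F: not entailed.

No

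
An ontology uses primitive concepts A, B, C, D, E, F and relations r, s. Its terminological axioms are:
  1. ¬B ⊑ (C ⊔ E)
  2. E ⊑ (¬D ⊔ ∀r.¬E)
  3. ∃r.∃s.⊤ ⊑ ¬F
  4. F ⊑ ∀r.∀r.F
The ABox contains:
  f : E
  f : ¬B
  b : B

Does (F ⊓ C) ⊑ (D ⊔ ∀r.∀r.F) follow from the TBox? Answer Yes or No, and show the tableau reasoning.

Yes

1. (F ⊓ C) ⊑ (D ⊔ ∀r.∀r.F)  ⇔  ((F ⊓ C) ⊓ (¬D ⊓ ∃r.∃r.¬F)) unsat w.r.t. T
   all branches close; clash {F, ¬F} at x₀
2. Hence (F ⊓ C) ⊑ (D ⊔ ∀r.∀r.F): entailed.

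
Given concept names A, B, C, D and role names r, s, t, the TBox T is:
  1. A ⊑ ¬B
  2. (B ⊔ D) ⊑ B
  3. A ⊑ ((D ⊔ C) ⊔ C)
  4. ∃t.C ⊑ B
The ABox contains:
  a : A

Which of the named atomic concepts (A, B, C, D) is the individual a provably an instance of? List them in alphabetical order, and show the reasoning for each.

{A, C}

1. a : A?  L(a) = {A} ∪ {¬A}
   clash {A, ¬A} at a — a ∈ A
2. a : B?  L(a) = {A} ∪ {¬B}
   apply at a: A⊑((D ⊔ C) ⊔ C)
   open: L(a) ⊇ {A, C, ¬B, ¬D, ∀t.¬C} — a ∉ B possible
3. a : C?  L(a) = {A} ∪ {¬C}
   clash {B, ¬B} at a — a ∈ C
4. a : D?  L(a) = {A} ∪ {¬D}
   apply at a: A⊑¬B; A⊑((D ⊔ C) ⊔ C)
   open: L(a) ⊇ {A, C, ¬B, ¬D, ∀t.¬C} — a ∉ D possible
5. Entailed for a: {A, C}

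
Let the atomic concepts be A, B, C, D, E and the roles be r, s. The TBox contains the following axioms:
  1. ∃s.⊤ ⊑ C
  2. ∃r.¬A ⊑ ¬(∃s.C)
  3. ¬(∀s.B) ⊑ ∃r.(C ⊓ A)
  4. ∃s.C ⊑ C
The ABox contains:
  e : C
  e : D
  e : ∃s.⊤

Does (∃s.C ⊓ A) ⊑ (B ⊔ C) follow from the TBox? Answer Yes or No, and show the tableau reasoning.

1. (∃s.C ⊓ A) ⊑ (B ⊔ C)  ⇔  ((∃s.C ⊓ A) ⊓ (¬B ⊓ ¬C)) unsat w.r.t. T
   all branches close; clash {C, ¬C} at x₀
2. Hence (∃s.C ⊓ A) ⊑ (B ⊔ C): entailed.

Yes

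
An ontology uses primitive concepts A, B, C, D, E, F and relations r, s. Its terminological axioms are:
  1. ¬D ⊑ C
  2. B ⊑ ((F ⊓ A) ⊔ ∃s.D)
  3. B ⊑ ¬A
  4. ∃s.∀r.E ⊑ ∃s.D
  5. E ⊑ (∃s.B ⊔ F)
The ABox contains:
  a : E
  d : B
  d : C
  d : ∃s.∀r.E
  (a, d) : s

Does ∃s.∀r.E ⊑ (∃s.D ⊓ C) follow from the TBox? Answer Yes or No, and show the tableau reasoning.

No

1. ∃s.∀r.E ⊑ (∃s.D ⊓ C)  ⇔  (∃s.∀r.E ⊓ (∀s.¬D ⊔ ¬C)) unsat w.r.t. T
   apply at x₀: ∃s.∀r.E⊑∃s.D
   open: L(x₀) ⊇ {D, ¬B, ¬C, ¬E, ∃s.D, …} (+ ∃-successors)
2. Hence ∃s.∀r.E ⊑ (∃s.D ⊓ C): not entailed.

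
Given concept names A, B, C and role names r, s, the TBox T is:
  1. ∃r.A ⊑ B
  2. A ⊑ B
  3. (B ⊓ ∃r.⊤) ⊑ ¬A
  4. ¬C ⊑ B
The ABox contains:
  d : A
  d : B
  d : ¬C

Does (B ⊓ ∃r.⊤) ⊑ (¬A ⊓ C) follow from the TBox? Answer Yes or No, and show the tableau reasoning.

1. (B ⊓ ∃r.⊤) ⊑ (¬A ⊓ C)  ⇔  ((B ⊓ ∃r.⊤) ⊓ (A ⊔ ¬C)) unsat w.r.t. T
   apply at x₀: (B ⊓ ∃r.⊤)⊑¬A
   open: L(x₀) ⊇ {B, ¬A, ¬C, ∃r.⊤} (+ ∃-successors)
2. Hence (B ⊓ ∃r.⊤) ⊑ (¬A ⊓ C): not entailed.

No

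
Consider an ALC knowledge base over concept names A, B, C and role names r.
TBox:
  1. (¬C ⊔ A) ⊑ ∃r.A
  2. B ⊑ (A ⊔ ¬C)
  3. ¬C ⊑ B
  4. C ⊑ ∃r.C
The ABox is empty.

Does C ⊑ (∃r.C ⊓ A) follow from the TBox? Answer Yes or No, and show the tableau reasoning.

No

1. C ⊑ (∃r.C ⊓ A)  ⇔  (C ⊓ (∀r.¬C ⊔ ¬A)) unsat w.r.t. T
   apply at x₀: C⊑∃r.C
   open: L(x₀) ⊇ {C, ¬A, ¬B, ∃r.C} (+ ∃-successors)
2. Hence C ⊑ (∃r.C ⊓ A): not entailed.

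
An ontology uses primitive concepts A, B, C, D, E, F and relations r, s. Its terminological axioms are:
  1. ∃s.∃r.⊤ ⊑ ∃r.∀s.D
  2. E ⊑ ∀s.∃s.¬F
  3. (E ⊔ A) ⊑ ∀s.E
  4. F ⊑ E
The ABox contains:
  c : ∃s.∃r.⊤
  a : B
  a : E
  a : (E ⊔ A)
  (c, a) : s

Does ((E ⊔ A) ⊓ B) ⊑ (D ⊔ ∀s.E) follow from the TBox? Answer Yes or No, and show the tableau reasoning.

1. ((E ⊔ A) ⊓ B) ⊑ (D ⊔ ∀s.E)  ⇔  (((E ⊔ A) ⊓ B) ⊓ (¬D ⊓ ∃s.¬E)) unsat w.r.t. T
   all branches close; clash {E, ¬E} at an ∃-successor
2. Hence ((E ⊔ A) ⊓ B) ⊑ (D ⊔ ∀s.E): entailed.

Yes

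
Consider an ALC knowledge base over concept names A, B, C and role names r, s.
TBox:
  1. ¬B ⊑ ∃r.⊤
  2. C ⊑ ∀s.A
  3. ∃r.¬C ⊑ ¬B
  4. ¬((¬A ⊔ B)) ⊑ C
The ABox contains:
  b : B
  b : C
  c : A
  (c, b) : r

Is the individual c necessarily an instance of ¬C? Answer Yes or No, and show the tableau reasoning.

No

1. c : ¬C?  L(c) = {A} ∪ {C}
   apply at c: C⊑∀s.A
   open: L(c) ⊇ {A, B, C, ∀r.C, ∀s.A} — c ∉ ¬C possible
2. Hence c : ¬C: not entailed.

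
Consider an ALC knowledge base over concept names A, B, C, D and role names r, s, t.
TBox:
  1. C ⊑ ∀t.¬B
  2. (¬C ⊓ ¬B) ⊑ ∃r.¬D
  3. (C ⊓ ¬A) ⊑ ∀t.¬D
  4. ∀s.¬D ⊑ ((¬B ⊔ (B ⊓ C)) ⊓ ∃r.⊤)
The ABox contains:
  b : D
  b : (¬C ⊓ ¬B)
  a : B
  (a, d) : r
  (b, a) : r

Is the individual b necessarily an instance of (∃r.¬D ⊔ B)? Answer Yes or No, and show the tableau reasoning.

1. b : (∃r.¬D ⊔ B)?  L(b) = {D, (¬C ⊓ ¬B)} ∪ {(∀r.D ⊓ ¬B)}
   clash {D, ¬D} at an ∃-successor — b ∈ (∃r.¬D ⊔ B)
2. Hence b : (∃r.¬D ⊔ B): entailed.

Yes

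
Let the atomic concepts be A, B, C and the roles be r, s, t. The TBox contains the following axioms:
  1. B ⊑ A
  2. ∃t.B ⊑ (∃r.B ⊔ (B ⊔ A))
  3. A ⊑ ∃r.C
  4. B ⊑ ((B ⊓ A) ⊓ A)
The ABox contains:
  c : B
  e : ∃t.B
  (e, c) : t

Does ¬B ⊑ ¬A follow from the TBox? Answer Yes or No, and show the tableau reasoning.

No

1. ¬B ⊑ ¬A  ⇔  (¬B ⊓ A) unsat w.r.t. T
   apply at x₀: A⊑∃r.C
   open: L(x₀) ⊇ {A, ¬B, ∀t.¬B, ∃r.C} (+ ∃-successors)
2. Hence ¬B ⊑ ¬A: not entailed.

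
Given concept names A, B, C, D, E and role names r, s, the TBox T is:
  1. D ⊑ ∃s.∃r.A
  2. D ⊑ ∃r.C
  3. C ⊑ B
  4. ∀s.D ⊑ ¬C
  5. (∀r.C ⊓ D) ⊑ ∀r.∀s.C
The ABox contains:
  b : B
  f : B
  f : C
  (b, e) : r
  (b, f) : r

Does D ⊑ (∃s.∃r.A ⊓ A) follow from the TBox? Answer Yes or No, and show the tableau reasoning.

1. D ⊑ (∃s.∃r.A ⊓ A)  ⇔  (D ⊓ (∀s.∀r.¬A ⊔ ¬A)) unsat w.r.t. T
   apply at x₀: D⊑∃s.∃r.A; D⊑∃r.C
   open: L(x₀) ⊇ {D, ¬A, ¬C, ∃r.C, ∃r.¬C, …} (+ ∃-successors)
2. Hence D ⊑ (∃s.∃r.A ⊓ A): not entailed.

No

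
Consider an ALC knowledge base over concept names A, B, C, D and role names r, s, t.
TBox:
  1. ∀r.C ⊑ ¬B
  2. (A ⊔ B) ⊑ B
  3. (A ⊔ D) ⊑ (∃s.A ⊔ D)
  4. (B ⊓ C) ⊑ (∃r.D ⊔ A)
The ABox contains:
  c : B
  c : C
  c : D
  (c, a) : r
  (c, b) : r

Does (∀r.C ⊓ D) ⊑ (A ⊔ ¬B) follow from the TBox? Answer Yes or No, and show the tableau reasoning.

Yes

1. (∀r.C ⊓ D) ⊑ (A ⊔ ¬B)  ⇔  ((∀r.C ⊓ D) ⊓ (¬A ⊓ B)) unsat w.r.t. T
   all branches close; clash {A, ¬A} at x₀
2. Hence (∀r.C ⊓ D) ⊑ (A ⊔ ¬B): entailed.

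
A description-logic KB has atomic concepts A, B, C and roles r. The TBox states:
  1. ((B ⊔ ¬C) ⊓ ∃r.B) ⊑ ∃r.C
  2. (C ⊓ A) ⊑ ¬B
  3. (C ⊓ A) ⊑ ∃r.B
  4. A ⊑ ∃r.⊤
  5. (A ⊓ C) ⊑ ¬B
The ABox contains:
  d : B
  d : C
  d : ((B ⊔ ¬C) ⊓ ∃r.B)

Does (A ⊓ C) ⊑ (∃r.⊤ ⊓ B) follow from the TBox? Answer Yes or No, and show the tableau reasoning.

1. (A ⊓ C) ⊑ (∃r.⊤ ⊓ B)  ⇔  ((A ⊓ C) ⊓ (∀r.⊥ ⊔ ¬B)) unsat w.r.t. T
   apply at x₀: A⊑∃r.⊤; (A ⊓ C)⊑¬B
   open: L(x₀) ⊇ {A, C, ¬B, ∃r.B, ∃r.⊤} (+ ∃-successors)
2. Hence (A ⊓ C) ⊑ (∃r.⊤ ⊓ B): not entailed.

No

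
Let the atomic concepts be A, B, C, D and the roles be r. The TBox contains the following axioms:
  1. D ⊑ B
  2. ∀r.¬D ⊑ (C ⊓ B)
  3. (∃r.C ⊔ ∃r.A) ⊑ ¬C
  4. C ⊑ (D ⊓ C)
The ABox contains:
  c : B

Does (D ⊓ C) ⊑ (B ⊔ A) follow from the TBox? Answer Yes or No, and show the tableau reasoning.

1. (D ⊓ C) ⊑ (B ⊔ A)  ⇔  ((D ⊓ C) ⊓ (¬B ⊓ ¬A)) unsat w.r.t. T
   all branches close; clash {B, ¬B} at x₀
2. Hence (D ⊓ C) ⊑ (B ⊔ A): entailed.

Yes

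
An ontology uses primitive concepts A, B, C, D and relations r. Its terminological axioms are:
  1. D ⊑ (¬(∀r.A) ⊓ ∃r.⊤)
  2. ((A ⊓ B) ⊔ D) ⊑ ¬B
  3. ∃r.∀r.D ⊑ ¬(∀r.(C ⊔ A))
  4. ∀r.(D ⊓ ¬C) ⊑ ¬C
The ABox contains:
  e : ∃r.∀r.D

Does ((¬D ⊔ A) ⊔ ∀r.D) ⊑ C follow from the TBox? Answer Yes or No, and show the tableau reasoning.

1. ((¬D ⊔ A) ⊔ ∀r.D) ⊑ C  ⇔  (((¬D ⊔ A) ⊔ ∀r.D) ⊓ ¬C) unsat w.r.t. T
   open: L(x₀) ⊇ {¬A, ¬C, ¬D, ∀r.∃r.¬D}
2. Hence ((¬D ⊔ A) ⊔ ∀r.D) ⊑ C: not entailed.

No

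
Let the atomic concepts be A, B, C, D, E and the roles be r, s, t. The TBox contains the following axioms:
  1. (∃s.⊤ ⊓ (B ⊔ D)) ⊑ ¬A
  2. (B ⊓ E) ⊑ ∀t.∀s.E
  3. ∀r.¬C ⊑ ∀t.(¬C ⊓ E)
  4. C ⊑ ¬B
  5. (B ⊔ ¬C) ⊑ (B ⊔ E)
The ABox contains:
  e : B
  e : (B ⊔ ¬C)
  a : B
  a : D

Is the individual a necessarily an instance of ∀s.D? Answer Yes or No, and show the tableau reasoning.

No

1. a : ∀s.D?  L(a) = {B, D} ∪ {∃s.¬D}
   open: L(a) ⊇ {B, D, ¬A, ¬C, ¬E, …} (+ ∃-successors) — a ∉ ∀s.D possible
2. Hence a : ∀s.D: not entailed.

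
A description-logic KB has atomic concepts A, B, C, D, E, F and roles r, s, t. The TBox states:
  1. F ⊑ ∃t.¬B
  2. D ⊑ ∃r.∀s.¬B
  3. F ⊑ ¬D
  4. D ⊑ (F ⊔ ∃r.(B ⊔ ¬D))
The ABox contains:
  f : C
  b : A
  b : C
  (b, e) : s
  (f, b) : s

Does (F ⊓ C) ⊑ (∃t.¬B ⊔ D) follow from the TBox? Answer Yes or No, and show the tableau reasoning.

1. (F ⊓ C) ⊑ (∃t.¬B ⊔ D)  ⇔  ((F ⊓ C) ⊓ (∀t.B ⊓ ¬D)) unsat w.r.t. T
   all branches close; clash {B, ¬B} at an ∃-successor
2. Hence (F ⊓ C) ⊑ (∃t.¬B ⊔ D): entailed.

Yes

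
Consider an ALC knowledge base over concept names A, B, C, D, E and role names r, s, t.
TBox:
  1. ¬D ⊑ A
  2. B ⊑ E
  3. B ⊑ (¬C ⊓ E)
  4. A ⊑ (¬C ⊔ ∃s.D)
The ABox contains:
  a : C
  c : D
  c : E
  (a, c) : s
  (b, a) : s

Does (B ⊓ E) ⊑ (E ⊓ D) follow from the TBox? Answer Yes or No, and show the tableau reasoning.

No

1. (B ⊓ E) ⊑ (E ⊓ D)  ⇔  ((B ⊓ E) ⊓ (¬E ⊔ ¬D)) unsat w.r.t. T
   apply at x₀: B⊑(¬C ⊓ E)
   open: L(x₀) ⊇ {A, B, E, ¬C, ¬D}
2. Hence (B ⊓ E) ⊑ (E ⊓ D): not entailed.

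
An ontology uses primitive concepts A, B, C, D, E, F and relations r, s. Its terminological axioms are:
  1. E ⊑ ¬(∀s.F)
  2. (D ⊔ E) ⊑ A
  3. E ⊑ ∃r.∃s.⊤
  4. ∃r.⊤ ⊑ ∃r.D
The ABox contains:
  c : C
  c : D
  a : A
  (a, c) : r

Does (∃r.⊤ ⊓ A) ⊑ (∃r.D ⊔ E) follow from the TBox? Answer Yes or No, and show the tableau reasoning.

1. (∃r.⊤ ⊓ A) ⊑ (∃r.D ⊔ E)  ⇔  ((∃r.⊤ ⊓ A) ⊓ (∀r.¬D ⊓ ¬E)) unsat w.r.t. T
   all branches close; clash {D, ¬D} at an ∃-successor
2. Hence (∃r.⊤ ⊓ A) ⊑ (∃r.D ⊔ E): entailed.

Yes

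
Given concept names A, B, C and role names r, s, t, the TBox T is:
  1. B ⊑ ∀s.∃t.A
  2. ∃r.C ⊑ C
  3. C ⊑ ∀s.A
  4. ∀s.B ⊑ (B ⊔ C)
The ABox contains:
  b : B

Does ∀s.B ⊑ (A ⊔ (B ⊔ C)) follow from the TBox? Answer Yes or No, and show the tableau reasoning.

1. ∀s.B ⊑ (A ⊔ (B ⊔ C))  ⇔  (∀s.B ⊓ (¬A ⊓ (¬B ⊓ ¬C))) unsat w.r.t. T
   all branches close; clash {C, ¬C} at x₀
2. Hence ∀s.B ⊑ (A ⊔ (B ⊔ C)): entailed.

Yes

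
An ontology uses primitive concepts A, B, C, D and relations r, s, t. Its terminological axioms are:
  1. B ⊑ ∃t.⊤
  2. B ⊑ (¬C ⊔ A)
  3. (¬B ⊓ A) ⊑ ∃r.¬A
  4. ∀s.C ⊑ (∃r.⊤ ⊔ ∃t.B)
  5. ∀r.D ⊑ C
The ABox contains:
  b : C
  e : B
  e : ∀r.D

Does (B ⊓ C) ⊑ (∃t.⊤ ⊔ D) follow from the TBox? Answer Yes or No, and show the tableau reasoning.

Yes

1. (B ⊓ C) ⊑ (∃t.⊤ ⊔ D)  ⇔  ((B ⊓ C) ⊓ (∀t.⊥ ⊓ ¬D)) unsat w.r.t. T
   all branches close; clash ⊥ at an ∃-successor
2. Hence (B ⊓ C) ⊑ (∃t.⊤ ⊔ D): entailed.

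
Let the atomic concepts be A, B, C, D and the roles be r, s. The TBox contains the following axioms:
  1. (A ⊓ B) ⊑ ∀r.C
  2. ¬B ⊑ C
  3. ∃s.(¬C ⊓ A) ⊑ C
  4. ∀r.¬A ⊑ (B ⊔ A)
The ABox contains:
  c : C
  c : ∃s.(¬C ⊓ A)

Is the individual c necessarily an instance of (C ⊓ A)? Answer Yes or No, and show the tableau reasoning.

1. c : (C ⊓ A)?  L(c) = {C, ∃s.(¬C ⊓ A)} ∪ {(¬C ⊔ ¬A)}
   open: L(c) ⊇ {C, ¬A, ∃r.A, ∃s.(¬C ⊓ A)} (+ ∃-successors) — c ∉ (C ⊓ A) possible
2. Hence c : (C ⊓ A): not entailed.

No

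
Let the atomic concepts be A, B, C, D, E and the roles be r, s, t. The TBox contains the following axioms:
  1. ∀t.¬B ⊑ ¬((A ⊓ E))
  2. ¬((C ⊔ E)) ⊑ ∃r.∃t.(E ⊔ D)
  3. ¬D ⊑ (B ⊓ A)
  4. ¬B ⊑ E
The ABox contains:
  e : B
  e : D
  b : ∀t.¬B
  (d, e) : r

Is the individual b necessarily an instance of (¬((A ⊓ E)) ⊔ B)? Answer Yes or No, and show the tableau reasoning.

Yes

1. b : (¬((A ⊓ E)) ⊔ B)?  L(b) = {∀t.¬B} ∪ {((A ⊓ E) ⊓ ¬B)}
   clash {B, ¬B} at b — b ∈ (¬((A ⊓ E)) ⊔ B)
2. Hence b : (¬((A ⊓ E)) ⊔ B): entailed.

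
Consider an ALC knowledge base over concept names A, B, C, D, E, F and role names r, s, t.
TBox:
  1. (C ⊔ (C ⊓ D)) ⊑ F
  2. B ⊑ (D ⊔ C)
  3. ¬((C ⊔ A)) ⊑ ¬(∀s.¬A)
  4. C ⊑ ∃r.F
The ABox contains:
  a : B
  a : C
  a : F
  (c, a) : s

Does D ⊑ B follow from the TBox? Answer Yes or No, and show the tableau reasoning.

No

1. D ⊑ B  ⇔  (D ⊓ ¬B) unsat w.r.t. T
   open: L(x₀) ⊇ {C, D, F, ¬B, ∃r.F} (+ ∃-successors)
2. Hence D ⊑ B: not entailed.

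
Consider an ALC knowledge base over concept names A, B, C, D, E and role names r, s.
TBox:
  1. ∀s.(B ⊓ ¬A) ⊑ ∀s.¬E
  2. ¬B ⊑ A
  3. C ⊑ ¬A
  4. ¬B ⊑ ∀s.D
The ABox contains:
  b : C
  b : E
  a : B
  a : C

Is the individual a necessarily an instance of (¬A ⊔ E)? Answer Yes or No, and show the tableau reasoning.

1. a : (¬A ⊔ E)?  L(a) = {B, C} ∪ {(A ⊓ ¬E)}
   clash {A, ¬A} at a — a ∈ (¬A ⊔ E)
2. Hence a : (¬A ⊔ E): entailed.

Yes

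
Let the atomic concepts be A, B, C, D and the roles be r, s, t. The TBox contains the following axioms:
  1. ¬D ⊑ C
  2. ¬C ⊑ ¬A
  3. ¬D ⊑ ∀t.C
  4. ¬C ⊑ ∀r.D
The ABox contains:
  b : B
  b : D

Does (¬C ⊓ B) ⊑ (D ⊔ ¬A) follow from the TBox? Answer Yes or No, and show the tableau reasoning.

1. (¬C ⊓ B) ⊑ (D ⊔ ¬A)  ⇔  ((¬C ⊓ B) ⊓ (¬D ⊓ A)) unsat w.r.t. T
   all branches close; clash {C, ¬C} at x₀
2. Hence (¬C ⊓ B) ⊑ (D ⊔ ¬A): entailed.

Yes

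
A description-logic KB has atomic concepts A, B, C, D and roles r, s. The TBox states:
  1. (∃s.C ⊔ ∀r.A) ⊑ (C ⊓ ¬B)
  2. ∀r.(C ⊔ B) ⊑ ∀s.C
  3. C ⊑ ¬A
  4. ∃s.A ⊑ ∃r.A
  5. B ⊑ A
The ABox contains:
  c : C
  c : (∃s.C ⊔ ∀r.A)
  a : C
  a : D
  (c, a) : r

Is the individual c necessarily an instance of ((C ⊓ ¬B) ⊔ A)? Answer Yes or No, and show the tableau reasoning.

1. c : ((C ⊓ ¬B) ⊔ A)?  L(c) = {C, (∃s.C ⊔ ∀r.A)} ∪ {((¬C ⊔ B) ⊓ ¬A)}
   clash {A, ¬A} at c — c ∈ ((C ⊓ ¬B) ⊔ A)
2. Hence c : ((C ⊓ ¬B) ⊔ A): entailed.

Yes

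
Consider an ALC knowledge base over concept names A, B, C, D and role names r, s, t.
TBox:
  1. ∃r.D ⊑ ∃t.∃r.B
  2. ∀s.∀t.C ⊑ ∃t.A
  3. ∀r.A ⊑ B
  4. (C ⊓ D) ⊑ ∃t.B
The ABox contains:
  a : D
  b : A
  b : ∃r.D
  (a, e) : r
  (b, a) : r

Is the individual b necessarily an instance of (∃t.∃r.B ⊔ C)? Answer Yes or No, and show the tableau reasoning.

Yes

1. b : (∃t.∃r.B ⊔ C)?  L(b) = {A, ∃r.D} ∪ {(∀t.∀r.¬B ⊓ ¬C)}
   clash {B, ¬B} at an ∃-successor — b ∈ (∃t.∃r.B ⊔ C)
2. Hence b : (∃t.∃r.B ⊔ C): entailed.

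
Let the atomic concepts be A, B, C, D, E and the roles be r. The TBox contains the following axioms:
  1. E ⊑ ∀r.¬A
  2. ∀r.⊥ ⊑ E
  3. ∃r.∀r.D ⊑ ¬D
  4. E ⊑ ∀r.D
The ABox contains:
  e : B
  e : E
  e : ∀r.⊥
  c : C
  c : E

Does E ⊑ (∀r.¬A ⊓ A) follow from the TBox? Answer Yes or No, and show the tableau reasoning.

1. E ⊑ (∀r.¬A ⊓ A)  ⇔  (E ⊓ (∃r.A ⊔ ¬A)) unsat w.r.t. T
   apply at x₀: E⊑∀r.¬A; E⊑∀r.D
   open: L(x₀) ⊇ {E, ¬A, ∀r.D, ∀r.¬A, ∀r.∃r.¬D}
2. Hence E ⊑ (∀r.¬A ⊓ A): not entailed.

No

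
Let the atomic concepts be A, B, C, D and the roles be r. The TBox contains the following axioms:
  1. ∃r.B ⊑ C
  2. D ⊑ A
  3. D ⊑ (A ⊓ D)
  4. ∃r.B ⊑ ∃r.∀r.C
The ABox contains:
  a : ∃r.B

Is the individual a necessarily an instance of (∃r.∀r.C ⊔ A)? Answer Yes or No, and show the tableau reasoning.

1. a : (∃r.∀r.C ⊔ A)?  L(a) = {∃r.B} ∪ {(∀r.∃r.¬C ⊓ ¬A)}
   clash {A, ¬A} at a — a ∈ (∃r.∀r.C ⊔ A)
2. Hence a : (∃r.∀r.C ⊔ A): entailed.

Yes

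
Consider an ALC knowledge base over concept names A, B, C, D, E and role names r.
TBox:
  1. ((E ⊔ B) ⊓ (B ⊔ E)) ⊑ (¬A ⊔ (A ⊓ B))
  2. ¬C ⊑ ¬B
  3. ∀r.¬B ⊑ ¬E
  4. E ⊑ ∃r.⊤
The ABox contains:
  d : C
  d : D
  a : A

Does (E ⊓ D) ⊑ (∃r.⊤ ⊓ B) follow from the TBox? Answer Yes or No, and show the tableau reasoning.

No

1. (E ⊓ D) ⊑ (∃r.⊤ ⊓ B)  ⇔  ((E ⊓ D) ⊓ (∀r.⊥ ⊔ ¬B)) unsat w.r.t. T
   apply at x₀: E⊑∃r.⊤
   open: L(x₀) ⊇ {C, D, E, ¬A, ¬B, …} (+ ∃-successors)
2. Hence (E ⊓ D) ⊑ (∃r.⊤ ⊓ B): not entailed.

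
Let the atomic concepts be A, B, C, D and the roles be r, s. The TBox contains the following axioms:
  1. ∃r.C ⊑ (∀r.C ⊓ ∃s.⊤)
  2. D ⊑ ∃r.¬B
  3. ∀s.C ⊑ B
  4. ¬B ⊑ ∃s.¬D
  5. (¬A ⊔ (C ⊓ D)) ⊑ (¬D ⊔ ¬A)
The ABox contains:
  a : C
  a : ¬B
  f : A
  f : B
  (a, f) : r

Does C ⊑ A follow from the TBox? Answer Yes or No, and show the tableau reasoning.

1. C ⊑ A  ⇔  (C ⊓ ¬A) unsat w.r.t. T
   open: L(x₀) ⊇ {B, C, ¬A, ¬D, ∀r.¬C}
2. Hence C ⊑ A: not entailed.

No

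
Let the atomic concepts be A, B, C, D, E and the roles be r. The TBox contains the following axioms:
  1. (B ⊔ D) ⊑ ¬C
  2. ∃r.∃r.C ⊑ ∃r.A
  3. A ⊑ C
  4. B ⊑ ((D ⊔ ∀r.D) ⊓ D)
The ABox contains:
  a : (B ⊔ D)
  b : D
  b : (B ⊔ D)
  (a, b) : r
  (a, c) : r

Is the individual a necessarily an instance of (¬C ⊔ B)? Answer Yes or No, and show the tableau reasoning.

Yes

1. a : (¬C ⊔ B)?  L(a) = {(B ⊔ D)} ∪ {(C ⊓ ¬B)}
   clash {C, ¬C} at a — a ∈ (¬C ⊔ B)
2. Hence a : (¬C ⊔ B): entailed.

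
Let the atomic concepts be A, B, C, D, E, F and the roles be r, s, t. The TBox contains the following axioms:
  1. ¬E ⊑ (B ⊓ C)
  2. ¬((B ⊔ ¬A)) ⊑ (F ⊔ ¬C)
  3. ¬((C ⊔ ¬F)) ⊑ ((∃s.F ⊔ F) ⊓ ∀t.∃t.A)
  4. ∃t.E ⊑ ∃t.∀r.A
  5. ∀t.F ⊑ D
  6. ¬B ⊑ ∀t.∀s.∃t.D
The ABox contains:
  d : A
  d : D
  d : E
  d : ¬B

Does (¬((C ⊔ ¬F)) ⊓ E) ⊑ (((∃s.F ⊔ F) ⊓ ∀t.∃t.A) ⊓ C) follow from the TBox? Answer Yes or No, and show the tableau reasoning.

No

1. (¬((C ⊔ ¬F)) ⊓ E) ⊑ (((∃s.F ⊔ F) ⊓ ∀t.∃t.A) ⊓ C)  ⇔  (((¬C ⊓ F) ⊓ E) ⊓ (((∀s.¬F ⊓ ¬F) ⊔ ∃t.∀t.¬A) ⊔ ¬C)) unsat w.r.t. T
   apply at x₀: ¬((C ⊔ ¬F))⊑((∃s.F ⊔ F) ⊓ ∀t.∃t.A)
   open: L(x₀) ⊇ {B, E, F, ¬C, ∀t.¬E, …} (+ ∃-successors)
2. Hence (¬((C ⊔ ¬F)) ⊓ E) ⊑ (((∃s.F ⊔ F) ⊓ ∀t.∃t.A) ⊓ C): not entailed.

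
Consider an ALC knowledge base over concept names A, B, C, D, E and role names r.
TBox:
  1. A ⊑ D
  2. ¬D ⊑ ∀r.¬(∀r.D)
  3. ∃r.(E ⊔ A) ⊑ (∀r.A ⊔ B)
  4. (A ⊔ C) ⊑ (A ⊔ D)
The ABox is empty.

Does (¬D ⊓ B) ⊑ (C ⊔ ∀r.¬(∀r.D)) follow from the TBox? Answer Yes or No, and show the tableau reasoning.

Yes

1. (¬D ⊓ B) ⊑ (C ⊔ ∀r.¬(∀r.D))  ⇔  ((¬D ⊓ B) ⊓ (¬C ⊓ ∃r.∀r.D)) unsat w.r.t. T
   all branches close; clash {D, ¬D} at x₀
2. Hence (¬D ⊓ B) ⊑ (C ⊔ ∀r.¬(∀r.D)): entailed.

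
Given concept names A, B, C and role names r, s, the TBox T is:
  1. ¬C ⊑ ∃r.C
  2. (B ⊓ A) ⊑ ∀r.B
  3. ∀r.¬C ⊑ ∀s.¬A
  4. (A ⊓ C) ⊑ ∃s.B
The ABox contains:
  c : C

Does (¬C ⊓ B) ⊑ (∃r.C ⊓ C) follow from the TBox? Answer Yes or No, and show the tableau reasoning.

No

1. (¬C ⊓ B) ⊑ (∃r.C ⊓ C)  ⇔  ((¬C ⊓ B) ⊓ (∀r.¬C ⊔ ¬C)) unsat w.r.t. T
   apply at x₀: ¬C⊑∃r.C
   open: L(x₀) ⊇ {B, ¬A, ¬C, ∃r.C} (+ ∃-successors)
2. Hence (¬C ⊓ B) ⊑ (∃r.C ⊓ C): not entailed.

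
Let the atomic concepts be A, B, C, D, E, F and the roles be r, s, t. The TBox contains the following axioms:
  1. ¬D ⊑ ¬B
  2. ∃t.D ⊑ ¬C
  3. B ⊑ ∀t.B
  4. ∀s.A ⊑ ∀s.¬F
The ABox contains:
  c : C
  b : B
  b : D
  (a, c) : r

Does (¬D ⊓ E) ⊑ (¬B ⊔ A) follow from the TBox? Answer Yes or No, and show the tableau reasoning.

Yes

1. (¬D ⊓ E) ⊑ (¬B ⊔ A)  ⇔  ((¬D ⊓ E) ⊓ (B ⊓ ¬A)) unsat w.r.t. T
   all branches close; clash {B, ¬B} at x₀
2. Hence (¬D ⊓ E) ⊑ (¬B ⊔ A): entailed.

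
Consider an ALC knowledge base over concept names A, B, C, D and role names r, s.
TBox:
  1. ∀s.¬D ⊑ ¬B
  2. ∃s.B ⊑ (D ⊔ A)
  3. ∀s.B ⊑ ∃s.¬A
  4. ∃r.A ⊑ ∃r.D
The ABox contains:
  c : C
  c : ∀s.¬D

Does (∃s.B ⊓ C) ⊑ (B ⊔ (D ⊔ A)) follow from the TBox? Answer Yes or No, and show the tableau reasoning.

1. (∃s.B ⊓ C) ⊑ (B ⊔ (D ⊔ A))  ⇔  ((∃s.B ⊓ C) ⊓ (¬B ⊓ (¬D ⊓ ¬A))) unsat w.r.t. T
   all branches close; clash {A, ¬A} at x₀
2. Hence (∃s.B ⊓ C) ⊑ (B ⊔ (D ⊔ A)): entailed.

Yes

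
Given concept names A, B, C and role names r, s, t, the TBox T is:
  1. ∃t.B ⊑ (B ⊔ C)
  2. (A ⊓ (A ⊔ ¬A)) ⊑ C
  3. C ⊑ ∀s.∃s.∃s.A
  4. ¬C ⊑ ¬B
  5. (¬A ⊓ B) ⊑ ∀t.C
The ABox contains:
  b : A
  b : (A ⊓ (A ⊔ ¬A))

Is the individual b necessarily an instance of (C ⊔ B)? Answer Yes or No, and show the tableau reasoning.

1. b : (C ⊔ B)?  L(b) = {A, (A ⊓ (A ⊔ ¬A))} ∪ {(¬C ⊓ ¬B)}
   clash {C, ¬C} at b — b ∈ (C ⊔ B)
2. Hence b : (C ⊔ B): entailed.

Yes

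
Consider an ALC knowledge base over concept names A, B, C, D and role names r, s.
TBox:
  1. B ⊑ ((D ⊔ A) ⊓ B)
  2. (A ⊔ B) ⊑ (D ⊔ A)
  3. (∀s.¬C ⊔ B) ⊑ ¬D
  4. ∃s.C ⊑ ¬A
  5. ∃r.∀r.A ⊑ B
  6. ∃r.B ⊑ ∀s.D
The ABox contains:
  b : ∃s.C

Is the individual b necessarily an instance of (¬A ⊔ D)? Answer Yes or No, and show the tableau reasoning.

Yes

1. b : (¬A ⊔ D)?  L(b) = {∃s.C} ∪ {(A ⊓ ¬D)}
   clash {A, ¬A} at b — b ∈ (¬A ⊔ D)
2. Hence b : (¬A ⊔ D): entailed.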